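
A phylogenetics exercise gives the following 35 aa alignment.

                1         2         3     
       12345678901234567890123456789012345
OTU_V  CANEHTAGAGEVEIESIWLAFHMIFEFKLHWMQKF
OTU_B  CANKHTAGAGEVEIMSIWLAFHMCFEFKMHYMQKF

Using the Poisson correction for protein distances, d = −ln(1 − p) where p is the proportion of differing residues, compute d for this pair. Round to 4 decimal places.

0.1542

Differing sites — 4:E/K; 15:E/M; 24:I/C; 29:L/M; 31:W/Y.
p = 5/35 = 0.142857.
d = −ln(1 − 0.142857) = −ln(0.857143) = 0.1542.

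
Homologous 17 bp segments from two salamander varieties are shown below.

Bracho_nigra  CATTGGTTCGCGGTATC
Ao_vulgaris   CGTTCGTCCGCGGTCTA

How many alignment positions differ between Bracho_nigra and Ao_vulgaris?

Differing sites — 2:A/G; 5:G/C; 8:T/C; 15:A/C; 17:C/A.
That gives 5 mismatches out of 17 aligned sites, so the Hamming distance is 5.

5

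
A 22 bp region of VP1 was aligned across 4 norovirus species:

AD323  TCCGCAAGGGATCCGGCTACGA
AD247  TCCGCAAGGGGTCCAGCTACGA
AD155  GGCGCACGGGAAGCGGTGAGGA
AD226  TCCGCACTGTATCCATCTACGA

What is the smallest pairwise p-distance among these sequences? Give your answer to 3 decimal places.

Pairwise Hamming distances:
  AD323 vs AD247: 2
  AD323 vs AD155: 8
  AD323 vs AD226: 5
  AD247 vs AD155: 10
  AD247 vs AD226: 5
  AD155 vs AD226: 11
The smallest is 2 mismatches, between AD323 and AD247; p = 2/22 = 0.091.

0.091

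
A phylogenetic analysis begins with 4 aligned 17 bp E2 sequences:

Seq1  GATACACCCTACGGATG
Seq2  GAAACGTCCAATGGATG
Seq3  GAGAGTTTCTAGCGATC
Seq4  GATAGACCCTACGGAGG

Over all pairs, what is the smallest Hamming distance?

Pairwise Hamming distances:
  Seq1 vs Seq2: 5
  Seq1 vs Seq3: 8
  Seq1 vs Seq4: 2
  Seq2 vs Seq3: 8
  Seq2 vs Seq4: 7
  Seq3 vs Seq4: 8
The smallest is 2, between Seq1 and Seq4.

2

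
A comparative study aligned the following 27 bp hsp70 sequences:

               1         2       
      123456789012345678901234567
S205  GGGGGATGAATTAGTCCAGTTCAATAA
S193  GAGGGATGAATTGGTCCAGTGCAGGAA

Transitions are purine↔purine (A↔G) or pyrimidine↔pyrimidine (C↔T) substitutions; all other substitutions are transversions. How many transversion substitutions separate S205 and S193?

2

Differing sites — 2:G/A (Ti); 13:A/G (Ti); 21:T/G (Tv); 24:A/G (Ti); 25:T/G (Tv).
Of the 5 differences, 3 transitions and 2 transversions, so the answer is 2.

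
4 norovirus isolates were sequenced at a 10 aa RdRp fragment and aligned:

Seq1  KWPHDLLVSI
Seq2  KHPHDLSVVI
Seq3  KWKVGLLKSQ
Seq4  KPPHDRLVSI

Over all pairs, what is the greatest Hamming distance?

8

Pairwise Hamming distances:
  Seq1 vs Seq2: 3
  Seq1 vs Seq3: 5
  Seq1 vs Seq4: 2
  Seq2 vs Seq3: 8
  Seq2 vs Seq4: 4
  Seq3 vs Seq4: 7
The largest is 8, between Seq2 and Seq3.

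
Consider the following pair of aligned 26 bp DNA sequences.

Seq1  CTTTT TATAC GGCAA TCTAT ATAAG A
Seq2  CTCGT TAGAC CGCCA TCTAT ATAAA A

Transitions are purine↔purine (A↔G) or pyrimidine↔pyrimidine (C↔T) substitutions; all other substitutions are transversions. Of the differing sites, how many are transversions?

4

Differing sites — 3:T/C (Ti); 4:T/G (Tv); 8:T/G (Tv); 11:G/C (Tv); 14:A/C (Tv); 25:G/A (Ti).
Of the 6 differences, 2 transitions and 4 transversions, so the answer is 4.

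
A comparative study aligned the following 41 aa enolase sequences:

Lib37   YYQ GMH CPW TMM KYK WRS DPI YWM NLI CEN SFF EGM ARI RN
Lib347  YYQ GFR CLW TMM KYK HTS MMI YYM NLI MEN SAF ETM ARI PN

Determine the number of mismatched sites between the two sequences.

12

The sequences differ at positions 5 (M/F), 6 (H/R), 8 (P/L), 16 (W/H), 17 (R/T), 19 (D/M), 20 (P/M), 23 (W/Y), 28 (C/M), 32 (F/A), 35 (G/T), 40 (R/P).
That gives 12 mismatches out of 41 aligned sites, so the Hamming distance is 12.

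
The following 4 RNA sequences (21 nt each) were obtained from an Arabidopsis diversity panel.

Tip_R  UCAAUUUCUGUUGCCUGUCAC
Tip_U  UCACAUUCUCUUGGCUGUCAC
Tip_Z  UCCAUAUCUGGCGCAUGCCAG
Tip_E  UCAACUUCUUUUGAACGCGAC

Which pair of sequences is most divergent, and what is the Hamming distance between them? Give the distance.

Pairwise Hamming distances:
  Tip_R vs Tip_U: 4
  Tip_R vs Tip_Z: 7
  Tip_R vs Tip_E: 7
  Tip_U vs Tip_Z: 11
  Tip_U vs Tip_E: 8
  Tip_Z vs Tip_E: 10
The largest is 11, between Tip_U and Tip_Z.

11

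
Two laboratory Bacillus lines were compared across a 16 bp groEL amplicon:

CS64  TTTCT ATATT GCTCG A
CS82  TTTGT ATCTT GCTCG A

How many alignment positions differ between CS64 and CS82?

2

Mismatches occur at site 4 (C↔G), site 8 (A↔C).
That gives 2 mismatches out of 16 aligned sites, so the Hamming distance is 2.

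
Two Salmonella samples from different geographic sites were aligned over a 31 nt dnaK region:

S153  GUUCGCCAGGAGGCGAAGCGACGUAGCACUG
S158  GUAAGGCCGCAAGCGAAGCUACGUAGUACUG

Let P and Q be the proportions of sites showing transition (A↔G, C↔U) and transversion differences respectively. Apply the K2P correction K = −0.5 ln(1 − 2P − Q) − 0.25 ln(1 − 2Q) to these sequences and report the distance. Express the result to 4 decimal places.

Differing sites — 3:U/A (Tv); 4:C/A (Tv); 6:C/G (Tv); 8:A/C (Tv); 10:G/C (Tv); 12:G/A (Ti); 20:G/U (Tv); 27:C/U (Ti).
Of the 8 differences, 2 transitions and 6 transversions over 31 sites: P = 2/31 = 0.064516, Q = 6/31 = 0.193548.
d = −0.5·ln(0.677420) − 0.25·ln(0.612904) = −0.5·(-0.389464) − 0.25·(-0.489547) = 0.3171.

0.3171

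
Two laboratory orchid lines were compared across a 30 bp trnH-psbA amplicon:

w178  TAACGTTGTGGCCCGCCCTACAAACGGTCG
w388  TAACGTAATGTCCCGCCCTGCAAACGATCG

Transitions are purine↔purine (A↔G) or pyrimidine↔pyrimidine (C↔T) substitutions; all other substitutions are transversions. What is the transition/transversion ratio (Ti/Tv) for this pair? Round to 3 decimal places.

1.500

Differing sites — 7:T/A (Tv); 8:G/A (Ti); 11:G/T (Tv); 20:A/G (Ti); 27:G/A (Ti).
Of the 5 differences, 3 transitions and 2 transversions, so Ti/Tv = 3/2 = 1.500.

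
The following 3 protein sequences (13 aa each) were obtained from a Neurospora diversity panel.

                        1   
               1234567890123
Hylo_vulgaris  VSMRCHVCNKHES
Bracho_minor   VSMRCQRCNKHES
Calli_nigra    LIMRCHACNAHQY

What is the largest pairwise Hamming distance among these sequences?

Pairwise Hamming distances:
  Hylo_vulgaris vs Bracho_minor: 2
  Hylo_vulgaris vs Calli_nigra: 6
  Bracho_minor vs Calli_nigra: 7
The largest is 7, between Bracho_minor and Calli_nigra.

7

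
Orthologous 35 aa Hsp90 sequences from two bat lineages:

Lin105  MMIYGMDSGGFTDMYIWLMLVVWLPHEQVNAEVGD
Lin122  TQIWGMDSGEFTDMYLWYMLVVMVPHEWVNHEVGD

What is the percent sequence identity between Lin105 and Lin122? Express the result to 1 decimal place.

Differing sites — 1:M/T; 2:M/Q; 4:Y/W; 10:G/E; 16:I/L; 18:L/Y; 23:W/M; 24:L/V; 28:Q/W; 31:A/H.
25 of the 35 sites match, so the percent identity is 25/35 × 100 = 71.4%.

71.4%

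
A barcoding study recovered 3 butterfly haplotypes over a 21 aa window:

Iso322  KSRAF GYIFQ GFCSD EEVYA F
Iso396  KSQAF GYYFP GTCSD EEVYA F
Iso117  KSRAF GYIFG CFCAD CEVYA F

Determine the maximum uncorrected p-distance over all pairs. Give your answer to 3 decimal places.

0.333

Pairwise Hamming distances:
  Iso322 vs Iso396: 4
  Iso322 vs Iso117: 4
  Iso396 vs Iso117: 7
The largest is 7 mismatches, between Iso396 and Iso117; p = 7/21 = 0.333.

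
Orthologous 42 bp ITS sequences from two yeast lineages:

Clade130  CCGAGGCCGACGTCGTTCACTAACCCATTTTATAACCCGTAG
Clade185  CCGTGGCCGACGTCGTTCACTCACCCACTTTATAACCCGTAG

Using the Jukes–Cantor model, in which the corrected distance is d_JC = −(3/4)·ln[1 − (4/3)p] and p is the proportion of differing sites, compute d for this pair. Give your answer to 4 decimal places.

0.0751

The sequences differ at positions 4 (A/T), 22 (A/C), 28 (T/C).
p = 3/42 = 0.071429.
d = −0.75 · ln(1 − (4/3)·0.071429) = −0.75 · ln(0.904761) = −0.75 · (-0.100084) = 0.0751.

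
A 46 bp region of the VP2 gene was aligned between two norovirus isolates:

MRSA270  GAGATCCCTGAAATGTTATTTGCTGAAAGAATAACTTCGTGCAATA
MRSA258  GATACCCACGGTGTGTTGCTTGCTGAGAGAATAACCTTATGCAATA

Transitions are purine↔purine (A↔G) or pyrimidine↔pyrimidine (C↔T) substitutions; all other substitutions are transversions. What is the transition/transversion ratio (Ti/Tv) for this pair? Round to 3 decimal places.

The sequences differ at positions 3 (G/T, transversion), 5 (T/C, transition), 8 (C/A, transversion), 9 (T/C, transition), 11 (A/G, transition), 12 (A/T, transversion), 13 (A/G, transition), 18 (A/G, transition), 19 (T/C, transition), 27 (A/G, transition), 36 (T/C, transition), 38 (C/T, transition), 39 (G/A, transition).
Of the 13 differences, 10 transitions and 3 transversions, so Ti/Tv = 10/3 = 3.333.

3.333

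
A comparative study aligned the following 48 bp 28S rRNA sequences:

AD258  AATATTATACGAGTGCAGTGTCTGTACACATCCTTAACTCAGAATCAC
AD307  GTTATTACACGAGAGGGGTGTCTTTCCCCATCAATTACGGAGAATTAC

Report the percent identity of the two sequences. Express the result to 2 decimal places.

68.75%

The sequences differ at positions 1 (A/G), 2 (A/T), 8 (T/C), 14 (T/A), 16 (C/G), 17 (A/G), 24 (G/T), 26 (A/C), 28 (A/C), 33 (C/A), 34 (T/A), 36 (A/T), 39 (T/G), 40 (C/G), 46 (C/T).
33 of the 48 sites match, so the percent identity is 33/48 × 100 = 68.75%.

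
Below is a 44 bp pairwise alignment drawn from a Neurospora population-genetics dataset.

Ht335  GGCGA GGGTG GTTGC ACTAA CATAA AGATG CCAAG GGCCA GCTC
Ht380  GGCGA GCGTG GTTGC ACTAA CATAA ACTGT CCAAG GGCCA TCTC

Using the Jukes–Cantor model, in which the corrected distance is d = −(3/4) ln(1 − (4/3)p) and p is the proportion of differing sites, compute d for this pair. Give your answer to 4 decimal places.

Differing sites — 7:G/C; 27:G/C; 28:A/T; 29:T/G; 30:G/T; 41:G/T.
p = 6/44 = 0.136364.
d = −0.75 · ln(1 − (4/3)·0.136364) = −0.75 · ln(0.818181) = −0.75 · (-0.200672) = 0.1505.

0.1505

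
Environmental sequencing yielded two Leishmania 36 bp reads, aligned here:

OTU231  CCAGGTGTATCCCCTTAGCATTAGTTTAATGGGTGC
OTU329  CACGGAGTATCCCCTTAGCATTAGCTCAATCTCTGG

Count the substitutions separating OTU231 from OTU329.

Mismatches occur at site 2 (C/A), site 3 (A/C), site 6 (T/A), site 25 (T/C), site 27 (T/C), site 31 (G/C), site 32 (G/T), site 33 (G/C), site 36 (C/G).
That gives 9 mismatches out of 36 aligned sites, so the Hamming distance is 9.

9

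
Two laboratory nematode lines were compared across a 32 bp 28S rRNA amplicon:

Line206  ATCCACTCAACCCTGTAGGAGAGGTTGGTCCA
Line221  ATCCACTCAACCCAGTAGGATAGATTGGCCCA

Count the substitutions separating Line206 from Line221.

Mismatches occur at site 14 (T↔A), site 21 (G↔T), site 24 (G↔A), site 29 (T↔C).
That gives 4 mismatches out of 32 aligned sites, so the Hamming distance is 4.

4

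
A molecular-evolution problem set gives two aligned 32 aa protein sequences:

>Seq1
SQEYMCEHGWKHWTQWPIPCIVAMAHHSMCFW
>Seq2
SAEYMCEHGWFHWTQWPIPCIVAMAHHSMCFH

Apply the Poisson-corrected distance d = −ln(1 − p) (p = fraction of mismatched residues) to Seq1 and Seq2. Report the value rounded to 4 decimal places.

0.0984

Differing sites — 2:Q/A; 11:K/F; 32:W/H.
p = 3/32 = 0.093750.
d = −ln(1 − 0.093750) = −ln(0.906250) = 0.0984.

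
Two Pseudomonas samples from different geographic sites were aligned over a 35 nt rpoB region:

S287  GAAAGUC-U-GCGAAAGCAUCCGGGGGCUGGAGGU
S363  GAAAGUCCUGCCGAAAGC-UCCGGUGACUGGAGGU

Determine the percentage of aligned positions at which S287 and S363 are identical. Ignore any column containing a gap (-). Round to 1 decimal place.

Excluding the 3 gap columns leaves 32 comparable sites.
Mismatches occur at site 11 (G↔C), site 25 (G↔U), site 27 (G↔A).
29 of the 32 comparable sites match, so the percent identity is 29/32 × 100 = 90.6%.

90.6%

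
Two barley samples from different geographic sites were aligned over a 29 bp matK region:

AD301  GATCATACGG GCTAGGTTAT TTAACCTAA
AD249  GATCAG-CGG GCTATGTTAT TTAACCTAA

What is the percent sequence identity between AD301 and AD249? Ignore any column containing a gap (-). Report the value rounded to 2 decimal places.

92.86%

Excluding the 1 gap column leaves 28 comparable sites.
The sequences differ at positions 6 (T/G), 15 (G/T).
26 of the 28 comparable sites match, so the percent identity is 26/28 × 100 = 92.86%.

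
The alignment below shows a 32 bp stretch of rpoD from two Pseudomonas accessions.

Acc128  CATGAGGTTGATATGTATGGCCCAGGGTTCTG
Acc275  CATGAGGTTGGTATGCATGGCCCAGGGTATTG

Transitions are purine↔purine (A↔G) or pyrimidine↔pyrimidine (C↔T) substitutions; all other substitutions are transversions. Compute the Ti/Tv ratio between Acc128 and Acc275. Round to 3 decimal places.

3.000

Mismatches occur at site 11 (A→G, transition), site 16 (T→C, transition), site 29 (T→A, transversion), site 30 (C→T, transition).
Of the 4 differences, 3 transitions and 1 transversion, so Ti/Tv = 3/1 = 3.000.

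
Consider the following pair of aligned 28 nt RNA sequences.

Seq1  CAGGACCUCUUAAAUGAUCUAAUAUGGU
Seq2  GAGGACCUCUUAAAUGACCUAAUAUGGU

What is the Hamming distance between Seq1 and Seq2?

2

Differing sites — 1:C/G; 18:U/C.
That gives 2 mismatches out of 28 aligned sites, so the Hamming distance is 2.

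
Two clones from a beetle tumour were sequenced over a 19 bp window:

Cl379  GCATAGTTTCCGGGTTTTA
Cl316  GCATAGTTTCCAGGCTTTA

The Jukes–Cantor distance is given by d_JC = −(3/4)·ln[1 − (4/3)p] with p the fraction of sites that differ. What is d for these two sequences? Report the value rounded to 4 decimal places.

0.1134

Differing sites — 12:G/A; 15:T/C.
p = 2/19 = 0.105263.
d = −0.75 · ln(1 − (4/3)·0.105263) = −0.75 · ln(0.859649) = −0.75 · (-0.151231) = 0.1134.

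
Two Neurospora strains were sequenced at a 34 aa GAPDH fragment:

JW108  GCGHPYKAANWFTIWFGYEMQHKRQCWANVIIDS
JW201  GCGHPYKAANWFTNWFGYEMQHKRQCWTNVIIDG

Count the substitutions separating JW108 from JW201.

Differing sites — 14:I/N; 28:A/T; 34:S/G.
That gives 3 mismatches out of 34 aligned sites, so the Hamming distance is 3.

3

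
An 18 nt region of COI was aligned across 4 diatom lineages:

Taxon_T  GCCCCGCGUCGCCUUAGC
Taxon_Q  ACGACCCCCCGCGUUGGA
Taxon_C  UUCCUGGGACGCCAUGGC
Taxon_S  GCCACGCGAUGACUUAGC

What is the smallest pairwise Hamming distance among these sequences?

4

Pairwise Hamming distances:
  Taxon_T vs Taxon_Q: 9
  Taxon_T vs Taxon_C: 7
  Taxon_T vs Taxon_S: 4
  Taxon_Q vs Taxon_C: 12
  Taxon_Q vs Taxon_S: 10
  Taxon_C vs Taxon_S: 9
The smallest is 4, between Taxon_T and Taxon_S.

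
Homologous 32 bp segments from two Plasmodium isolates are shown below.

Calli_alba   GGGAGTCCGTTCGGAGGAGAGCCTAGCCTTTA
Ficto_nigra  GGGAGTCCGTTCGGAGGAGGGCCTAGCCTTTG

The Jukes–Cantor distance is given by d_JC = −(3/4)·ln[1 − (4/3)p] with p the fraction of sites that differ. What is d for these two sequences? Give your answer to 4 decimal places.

Differing sites — 20:A/G; 32:A/G.
p = 2/32 = 0.062500.
d = −0.75 · ln(1 − (4/3)·0.062500) = −0.75 · ln(0.916667) = −0.75 · (-0.087011) = 0.0653.

0.0653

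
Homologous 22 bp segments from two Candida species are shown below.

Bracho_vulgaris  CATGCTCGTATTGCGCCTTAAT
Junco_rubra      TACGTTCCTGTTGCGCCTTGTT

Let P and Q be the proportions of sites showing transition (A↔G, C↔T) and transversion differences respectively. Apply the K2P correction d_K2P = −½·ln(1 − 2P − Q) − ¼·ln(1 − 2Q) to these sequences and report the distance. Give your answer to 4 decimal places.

0.4444

Mismatches occur at site 1 (C/T, transition), site 3 (T/C, transition), site 5 (C/T, transition), site 8 (G/C, transversion), site 10 (A/G, transition), site 20 (A/G, transition), site 21 (A/T, transversion).
Of the 7 differences, 5 transitions and 2 transversions over 22 sites: P = 5/22 = 0.227273, Q = 2/22 = 0.090909.
d = −0.5·ln(0.454545) − 0.25·ln(0.818182) = −0.5·(-0.788458) − 0.25·(-0.200670) = 0.4444.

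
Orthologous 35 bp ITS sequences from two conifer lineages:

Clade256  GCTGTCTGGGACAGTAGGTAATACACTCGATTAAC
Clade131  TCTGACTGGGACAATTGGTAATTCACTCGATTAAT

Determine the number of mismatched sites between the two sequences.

6

Differing sites — 1:G/T; 5:T/A; 14:G/A; 16:A/T; 23:A/T; 35:C/T.
That gives 6 mismatches out of 35 aligned sites, so the Hamming distance is 6.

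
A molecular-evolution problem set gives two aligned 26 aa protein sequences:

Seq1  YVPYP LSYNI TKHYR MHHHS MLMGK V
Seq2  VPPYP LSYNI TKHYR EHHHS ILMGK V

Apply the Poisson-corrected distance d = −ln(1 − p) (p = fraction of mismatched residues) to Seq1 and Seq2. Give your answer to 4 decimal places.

Mismatches occur at site 1 (Y/V), site 2 (V/P), site 16 (M/E), site 21 (M/I).
p = 4/26 = 0.153846.
d = −ln(1 − 0.153846) = −ln(0.846154) = 0.1671.

0.1671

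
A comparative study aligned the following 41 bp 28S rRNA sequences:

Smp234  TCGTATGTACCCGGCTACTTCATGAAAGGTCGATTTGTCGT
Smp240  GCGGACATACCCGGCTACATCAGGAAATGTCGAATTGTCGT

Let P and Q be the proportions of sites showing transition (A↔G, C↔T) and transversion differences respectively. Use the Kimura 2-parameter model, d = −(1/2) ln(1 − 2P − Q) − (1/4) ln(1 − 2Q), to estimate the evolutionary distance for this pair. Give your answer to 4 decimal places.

0.2264

The sequences differ at positions 1 (T/G, transversion), 4 (T/G, transversion), 6 (T/C, transition), 7 (G/A, transition), 19 (T/A, transversion), 23 (T/G, transversion), 28 (G/T, transversion), 34 (T/A, transversion).
Of the 8 differences, 2 transitions and 6 transversions over 41 sites: P = 2/41 = 0.048780, Q = 6/41 = 0.146341.
d = −0.5·ln(0.756099) − 0.25·ln(0.707318) = −0.5·(-0.279583) − 0.25·(-0.346275) = 0.2264.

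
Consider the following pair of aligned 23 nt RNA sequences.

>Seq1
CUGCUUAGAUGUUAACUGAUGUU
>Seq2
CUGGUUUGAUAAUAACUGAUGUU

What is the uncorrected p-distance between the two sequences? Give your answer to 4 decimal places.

Differing sites — 4:C/G; 7:A/U; 11:G/A; 12:U/A.
There are 4 differences over 23 sites, so p = 4/23 = 0.1739.

0.1739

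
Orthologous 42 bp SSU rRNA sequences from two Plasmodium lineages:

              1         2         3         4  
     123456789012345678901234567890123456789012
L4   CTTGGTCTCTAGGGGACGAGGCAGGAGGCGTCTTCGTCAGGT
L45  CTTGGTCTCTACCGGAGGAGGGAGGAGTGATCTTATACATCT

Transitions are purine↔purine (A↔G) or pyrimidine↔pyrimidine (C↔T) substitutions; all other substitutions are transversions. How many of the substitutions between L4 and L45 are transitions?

1

Mismatches occur at site 12 (G→C, transversion), site 13 (G→C, transversion), site 17 (C→G, transversion), site 22 (C→G, transversion), site 28 (G→T, transversion), site 29 (C→G, transversion), site 30 (G→A, transition), site 35 (C→A, transversion), site 36 (G→T, transversion), site 37 (T→A, transversion), site 40 (G→T, transversion), site 41 (G→C, transversion).
Of the 12 differences, 1 transition and 11 transversions, so the answer is 1.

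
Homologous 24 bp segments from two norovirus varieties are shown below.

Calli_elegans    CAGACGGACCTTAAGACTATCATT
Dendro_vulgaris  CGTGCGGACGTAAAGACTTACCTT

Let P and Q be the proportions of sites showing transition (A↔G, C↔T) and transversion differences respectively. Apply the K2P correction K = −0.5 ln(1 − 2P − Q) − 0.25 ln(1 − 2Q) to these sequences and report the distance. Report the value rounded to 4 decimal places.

The sequences differ at positions 2 (A/G, transition), 3 (G/T, transversion), 4 (A/G, transition), 10 (C/G, transversion), 12 (T/A, transversion), 19 (A/T, transversion), 20 (T/A, transversion), 22 (A/C, transversion).
Of the 8 differences, 2 transitions and 6 transversions over 24 sites: P = 2/24 = 0.083333, Q = 6/24 = 0.250000.
d = −0.5·ln(0.583334) − 0.25·ln(0.500000) = −0.5·(-0.538995) − 0.25·(-0.693147) = 0.4428.

0.4428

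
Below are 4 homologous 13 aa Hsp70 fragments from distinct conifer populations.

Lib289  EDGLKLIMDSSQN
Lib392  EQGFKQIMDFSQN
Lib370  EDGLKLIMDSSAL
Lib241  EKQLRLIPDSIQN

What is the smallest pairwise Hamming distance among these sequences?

2

Pairwise Hamming distances:
  Lib289 vs Lib392: 4
  Lib289 vs Lib370: 2
  Lib289 vs Lib241: 5
  Lib392 vs Lib370: 6
  Lib392 vs Lib241: 8
  Lib370 vs Lib241: 7
The smallest is 2, between Lib289 and Lib370.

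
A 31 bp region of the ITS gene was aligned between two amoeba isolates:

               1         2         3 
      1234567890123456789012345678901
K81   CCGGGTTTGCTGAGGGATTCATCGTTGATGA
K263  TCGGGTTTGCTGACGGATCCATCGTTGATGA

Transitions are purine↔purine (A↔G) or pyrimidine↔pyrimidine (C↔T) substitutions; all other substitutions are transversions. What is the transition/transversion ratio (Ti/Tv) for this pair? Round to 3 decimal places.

2.000

The sequences differ at positions 1 (C/T, transition), 14 (G/C, transversion), 19 (T/C, transition).
Of the 3 differences, 2 transitions and 1 transversion, so Ti/Tv = 2/1 = 2.000.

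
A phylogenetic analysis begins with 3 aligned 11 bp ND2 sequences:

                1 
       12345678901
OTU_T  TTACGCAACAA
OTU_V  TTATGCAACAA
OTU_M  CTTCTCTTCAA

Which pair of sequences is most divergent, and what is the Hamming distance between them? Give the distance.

6

Pairwise Hamming distances:
  OTU_T vs OTU_V: 1
  OTU_T vs OTU_M: 5
  OTU_V vs OTU_M: 6
The largest is 6, between OTU_V and OTU_M.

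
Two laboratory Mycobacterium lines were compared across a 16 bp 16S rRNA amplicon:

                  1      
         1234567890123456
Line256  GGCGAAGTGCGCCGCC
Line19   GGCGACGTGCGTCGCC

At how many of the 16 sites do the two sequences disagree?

The sequences differ at positions 6 (A/C), 12 (C/T).
That gives 2 mismatches out of 16 aligned sites, so the Hamming distance is 2.

2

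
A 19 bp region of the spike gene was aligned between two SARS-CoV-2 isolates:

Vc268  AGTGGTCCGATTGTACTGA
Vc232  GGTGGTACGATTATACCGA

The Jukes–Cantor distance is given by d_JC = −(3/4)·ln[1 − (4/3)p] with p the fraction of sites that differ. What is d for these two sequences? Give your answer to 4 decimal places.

The sequences differ at positions 1 (A/G), 7 (C/A), 13 (G/A), 17 (T/C).
p = 4/19 = 0.210526.
d = −0.75 · ln(1 − (4/3)·0.210526) = −0.75 · ln(0.719299) = −0.75 · (-0.329478) = 0.2471.

0.2471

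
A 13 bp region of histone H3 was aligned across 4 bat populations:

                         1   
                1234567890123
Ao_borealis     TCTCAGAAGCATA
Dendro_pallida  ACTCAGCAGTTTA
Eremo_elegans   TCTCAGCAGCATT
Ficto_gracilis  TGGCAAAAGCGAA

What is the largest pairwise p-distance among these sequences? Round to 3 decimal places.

Pairwise Hamming distances:
  Ao_borealis vs Dendro_pallida: 4
  Ao_borealis vs Eremo_elegans: 2
  Ao_borealis vs Ficto_gracilis: 5
  Dendro_pallida vs Eremo_elegans: 4
  Dendro_pallida vs Ficto_gracilis: 8
  Eremo_elegans vs Ficto_gracilis: 7
The largest is 8 mismatches, between Dendro_pallida and Ficto_gracilis; p = 8/13 = 0.615.

0.615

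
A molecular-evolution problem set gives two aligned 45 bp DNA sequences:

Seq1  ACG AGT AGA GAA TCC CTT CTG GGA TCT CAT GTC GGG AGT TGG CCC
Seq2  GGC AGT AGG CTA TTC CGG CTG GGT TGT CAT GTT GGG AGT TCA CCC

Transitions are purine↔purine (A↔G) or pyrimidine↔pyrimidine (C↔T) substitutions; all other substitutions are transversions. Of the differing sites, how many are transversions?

9

Mismatches occur at site 1 (A/G, transition), site 2 (C/G, transversion), site 3 (G/C, transversion), site 9 (A/G, transition), site 10 (G/C, transversion), site 11 (A/T, transversion), site 14 (C/T, transition), site 17 (T/G, transversion), site 18 (T/G, transversion), site 24 (A/T, transversion), site 26 (C/G, transversion), site 33 (C/T, transition), site 41 (G/C, transversion), site 42 (G/A, transition).
Of the 14 differences, 5 transitions and 9 transversions, so the answer is 9.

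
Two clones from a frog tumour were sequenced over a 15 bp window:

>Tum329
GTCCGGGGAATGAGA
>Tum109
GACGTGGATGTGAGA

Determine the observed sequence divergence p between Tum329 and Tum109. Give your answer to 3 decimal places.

0.400

Mismatches occur at site 2 (T→A), site 4 (C→G), site 5 (G→T), site 8 (G→A), site 9 (A→T), site 10 (A→G).
There are 6 differences over 15 sites, so p = 6/15 = 0.400.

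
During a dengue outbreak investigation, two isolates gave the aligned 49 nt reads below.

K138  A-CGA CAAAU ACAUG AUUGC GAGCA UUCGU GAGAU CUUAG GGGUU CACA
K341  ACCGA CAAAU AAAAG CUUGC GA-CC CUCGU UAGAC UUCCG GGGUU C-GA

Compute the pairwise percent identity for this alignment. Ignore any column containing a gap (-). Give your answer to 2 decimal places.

76.09%

Excluding the 3 gap columns leaves 46 comparable sites.
The sequences differ at positions 12 (C/A), 14 (U/A), 16 (A/C), 25 (A/C), 26 (U/C), 31 (G/U), 35 (U/C), 36 (C/U), 38 (U/C), 39 (A/C), 48 (C/G).
35 of the 46 comparable sites match, so the percent identity is 35/46 × 100 = 76.09%.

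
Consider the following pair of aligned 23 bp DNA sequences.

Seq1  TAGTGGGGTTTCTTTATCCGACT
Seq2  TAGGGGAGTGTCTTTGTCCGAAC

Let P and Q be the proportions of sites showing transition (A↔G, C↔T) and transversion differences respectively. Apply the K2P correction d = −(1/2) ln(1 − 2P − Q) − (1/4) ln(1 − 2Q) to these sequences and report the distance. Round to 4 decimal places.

0.3238

Mismatches occur at site 4 (T/G, transversion), site 7 (G/A, transition), site 10 (T/G, transversion), site 16 (A/G, transition), site 22 (C/A, transversion), site 23 (T/C, transition).
Of the 6 differences, 3 transitions and 3 transversions over 23 sites: P = 3/23 = 0.130435, Q = 3/23 = 0.130435.
d = −0.5·ln(0.608695) − 0.25·ln(0.739130) = −0.5·(-0.496438) − 0.25·(-0.302281) = 0.3238.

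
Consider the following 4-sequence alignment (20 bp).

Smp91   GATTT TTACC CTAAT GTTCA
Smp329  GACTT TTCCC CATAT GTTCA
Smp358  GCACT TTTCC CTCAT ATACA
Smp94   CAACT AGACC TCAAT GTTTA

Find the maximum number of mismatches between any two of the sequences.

11

Pairwise Hamming distances:
  Smp91 vs Smp329: 4
  Smp91 vs Smp358: 7
  Smp91 vs Smp94: 8
  Smp329 vs Smp358: 8
  Smp329 vs Smp94: 10
  Smp358 vs Smp94: 11
The largest is 11, between Smp358 and Smp94.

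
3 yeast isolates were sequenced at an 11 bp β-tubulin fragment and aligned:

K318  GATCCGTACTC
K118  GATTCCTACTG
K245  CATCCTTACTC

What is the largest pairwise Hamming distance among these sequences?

Pairwise Hamming distances:
  K318 vs K118: 3
  K318 vs K245: 2
  K118 vs K245: 4
The largest is 4, between K118 and K245.

4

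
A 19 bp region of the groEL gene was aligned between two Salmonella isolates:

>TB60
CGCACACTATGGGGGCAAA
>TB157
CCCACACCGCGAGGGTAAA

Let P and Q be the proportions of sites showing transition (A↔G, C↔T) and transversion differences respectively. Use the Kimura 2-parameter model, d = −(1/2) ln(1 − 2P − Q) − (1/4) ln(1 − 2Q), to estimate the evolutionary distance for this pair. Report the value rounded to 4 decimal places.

0.4603

Differing sites — 2:G/C (Tv); 8:T/C (Ti); 9:A/G (Ti); 10:T/C (Ti); 12:G/A (Ti); 16:C/T (Ti).
Of the 6 differences, 5 transitions and 1 transversion over 19 sites: P = 5/19 = 0.263158, Q = 1/19 = 0.052632.
d = −0.5·ln(0.421052) − 0.25·ln(0.894736) = −0.5·(-0.864999) − 0.25·(-0.111227) = 0.4603.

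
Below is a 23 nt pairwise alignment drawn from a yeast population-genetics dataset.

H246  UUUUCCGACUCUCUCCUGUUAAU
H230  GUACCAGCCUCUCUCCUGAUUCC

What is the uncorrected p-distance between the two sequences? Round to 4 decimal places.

0.3913

Mismatches occur at site 1 (U→G), site 3 (U→A), site 4 (U→C), site 6 (C→A), site 8 (A→C), site 19 (U→A), site 21 (A→U), site 22 (A→C), site 23 (U→C).
There are 9 differences over 23 sites, so p = 9/23 = 0.3913.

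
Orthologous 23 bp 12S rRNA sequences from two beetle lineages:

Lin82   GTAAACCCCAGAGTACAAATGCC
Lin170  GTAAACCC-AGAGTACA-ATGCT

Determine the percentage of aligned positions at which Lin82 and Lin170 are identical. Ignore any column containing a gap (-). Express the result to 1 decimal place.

95.2%

Excluding the 2 gap columns leaves 21 comparable sites.
A single mismatch occurs at site 23 (C↔T).
20 of the 21 comparable sites match, so the percent identity is 20/21 × 100 = 95.2%.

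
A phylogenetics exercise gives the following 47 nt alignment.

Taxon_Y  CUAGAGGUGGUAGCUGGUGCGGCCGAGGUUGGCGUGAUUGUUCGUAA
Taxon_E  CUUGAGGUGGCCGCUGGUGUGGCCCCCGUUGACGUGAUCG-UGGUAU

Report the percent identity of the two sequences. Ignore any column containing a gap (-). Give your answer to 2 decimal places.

76.09%

Excluding the 1 gap column leaves 46 comparable sites.
The sequences differ at positions 3 (A/U), 11 (U/C), 12 (A/C), 20 (C/U), 25 (G/C), 26 (A/C), 27 (G/C), 32 (G/A), 39 (U/C), 43 (C/G), 47 (A/U).
35 of the 46 comparable sites match, so the percent identity is 35/46 × 100 = 76.09%.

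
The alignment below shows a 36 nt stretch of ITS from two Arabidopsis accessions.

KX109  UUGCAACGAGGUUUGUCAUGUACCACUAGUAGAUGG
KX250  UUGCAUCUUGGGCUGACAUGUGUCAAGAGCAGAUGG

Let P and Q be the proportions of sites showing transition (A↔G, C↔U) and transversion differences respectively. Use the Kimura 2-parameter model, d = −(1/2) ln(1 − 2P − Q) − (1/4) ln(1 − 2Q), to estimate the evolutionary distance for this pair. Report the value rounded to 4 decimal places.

0.3926

The sequences differ at positions 6 (A/U, transversion), 8 (G/U, transversion), 9 (A/U, transversion), 12 (U/G, transversion), 13 (U/C, transition), 16 (U/A, transversion), 22 (A/G, transition), 23 (C/U, transition), 26 (C/A, transversion), 27 (U/G, transversion), 30 (U/C, transition).
Of the 11 differences, 4 transitions and 7 transversions over 36 sites: P = 4/36 = 0.111111, Q = 7/36 = 0.194444.
d = −0.5·ln(0.583334) − 0.25·ln(0.611112) = −0.5·(-0.538995) − 0.25·(-0.492475) = 0.3926.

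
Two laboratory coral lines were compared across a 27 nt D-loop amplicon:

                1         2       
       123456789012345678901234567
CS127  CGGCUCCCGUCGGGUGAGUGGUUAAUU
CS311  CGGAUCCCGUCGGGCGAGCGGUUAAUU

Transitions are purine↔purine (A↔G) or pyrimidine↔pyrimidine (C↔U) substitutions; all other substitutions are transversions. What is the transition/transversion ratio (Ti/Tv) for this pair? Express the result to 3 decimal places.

2.000

Differing sites — 4:C/A (Tv); 15:U/C (Ti); 19:U/C (Ti).
Of the 3 differences, 2 transitions and 1 transversion, so Ti/Tv = 2/1 = 2.000.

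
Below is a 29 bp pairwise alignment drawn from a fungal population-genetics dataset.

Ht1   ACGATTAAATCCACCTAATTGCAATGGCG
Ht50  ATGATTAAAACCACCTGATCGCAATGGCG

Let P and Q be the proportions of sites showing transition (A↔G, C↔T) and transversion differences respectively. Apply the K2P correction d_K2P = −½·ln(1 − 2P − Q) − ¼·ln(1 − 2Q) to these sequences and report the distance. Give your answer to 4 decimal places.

The sequences differ at positions 2 (C/T, transition), 10 (T/A, transversion), 17 (A/G, transition), 20 (T/C, transition).
Of the 4 differences, 3 transitions and 1 transversion over 29 sites: P = 3/29 = 0.103448, Q = 1/29 = 0.034483.
d = −0.5·ln(0.758621) − 0.25·ln(0.931034) = −0.5·(-0.276253) − 0.25·(-0.071459) = 0.1560.

0.1560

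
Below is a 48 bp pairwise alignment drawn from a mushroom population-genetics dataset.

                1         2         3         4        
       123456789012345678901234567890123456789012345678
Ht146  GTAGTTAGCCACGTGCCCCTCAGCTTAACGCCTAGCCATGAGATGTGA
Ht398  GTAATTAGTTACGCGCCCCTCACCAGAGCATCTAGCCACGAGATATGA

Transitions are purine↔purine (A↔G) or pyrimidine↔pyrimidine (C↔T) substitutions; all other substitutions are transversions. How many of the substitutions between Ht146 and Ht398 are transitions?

Differing sites — 4:G/A (Ti); 9:C/T (Ti); 10:C/T (Ti); 14:T/C (Ti); 23:G/C (Tv); 25:T/A (Tv); 26:T/G (Tv); 28:A/G (Ti); 30:G/A (Ti); 31:C/T (Ti); 39:T/C (Ti); 45:G/A (Ti).
Of the 12 differences, 9 transitions and 3 transversions, so the answer is 9.

9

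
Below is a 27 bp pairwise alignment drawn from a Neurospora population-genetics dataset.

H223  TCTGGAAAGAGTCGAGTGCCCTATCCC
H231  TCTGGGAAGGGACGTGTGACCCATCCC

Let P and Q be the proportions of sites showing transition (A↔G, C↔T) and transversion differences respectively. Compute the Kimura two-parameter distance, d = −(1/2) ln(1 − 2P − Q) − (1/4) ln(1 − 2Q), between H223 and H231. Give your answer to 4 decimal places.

0.2656

Mismatches occur at site 6 (A→G, transition), site 10 (A→G, transition), site 12 (T→A, transversion), site 15 (A→T, transversion), site 19 (C→A, transversion), site 22 (T→C, transition).
Of the 6 differences, 3 transitions and 3 transversions over 27 sites: P = 3/27 = 0.111111, Q = 3/27 = 0.111111.
d = −0.5·ln(0.666667) − 0.25·ln(0.777778) = −0.5·(-0.405465) − 0.25·(-0.251314) = 0.2656.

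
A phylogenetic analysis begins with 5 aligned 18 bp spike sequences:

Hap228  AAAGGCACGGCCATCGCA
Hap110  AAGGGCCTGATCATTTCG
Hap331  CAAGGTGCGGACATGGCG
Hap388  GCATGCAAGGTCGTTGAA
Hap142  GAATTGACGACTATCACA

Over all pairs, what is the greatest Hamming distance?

12

Pairwise Hamming distances:
  Hap228 vs Hap110: 8
  Hap228 vs Hap331: 6
  Hap228 vs Hap388: 8
  Hap228 vs Hap142: 7
  Hap110 vs Hap331: 9
  Hap110 vs Hap388: 11
  Hap110 vs Hap142: 12
  Hap331 vs Hap388: 11
  Hap331 vs Hap142: 11
  Hap388 vs Hap142: 11
The largest is 12, between Hap110 and Hap142.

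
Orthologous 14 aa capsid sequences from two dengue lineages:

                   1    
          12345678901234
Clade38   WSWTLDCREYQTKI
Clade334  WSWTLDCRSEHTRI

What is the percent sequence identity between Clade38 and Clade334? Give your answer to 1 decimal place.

Differing sites — 9:E/S; 10:Y/E; 11:Q/H; 13:K/R.
10 of the 14 sites match, so the percent identity is 10/14 × 100 = 71.4%.

71.4%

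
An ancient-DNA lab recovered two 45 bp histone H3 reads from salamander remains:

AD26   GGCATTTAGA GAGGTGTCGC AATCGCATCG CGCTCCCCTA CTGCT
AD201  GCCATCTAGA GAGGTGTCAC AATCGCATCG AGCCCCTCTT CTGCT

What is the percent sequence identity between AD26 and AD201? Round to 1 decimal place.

Mismatches occur at site 2 (G↔C), site 6 (T↔C), site 19 (G↔A), site 31 (C↔A), site 34 (T↔C), site 37 (C↔T), site 40 (A↔T).
38 of the 45 sites match, so the percent identity is 38/45 × 100 = 84.4%.

84.4%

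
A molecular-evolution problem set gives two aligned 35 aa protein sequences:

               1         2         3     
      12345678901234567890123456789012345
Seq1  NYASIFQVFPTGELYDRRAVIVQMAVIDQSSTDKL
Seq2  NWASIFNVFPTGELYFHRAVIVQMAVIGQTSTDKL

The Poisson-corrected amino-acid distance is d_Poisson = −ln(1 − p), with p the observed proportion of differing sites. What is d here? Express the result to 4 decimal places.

0.1881

Differing sites — 2:Y/W; 7:Q/N; 16:D/F; 17:R/H; 28:D/G; 30:S/T.
p = 6/35 = 0.171429.
d = −ln(1 − 0.171429) = −ln(0.828571) = 0.1881.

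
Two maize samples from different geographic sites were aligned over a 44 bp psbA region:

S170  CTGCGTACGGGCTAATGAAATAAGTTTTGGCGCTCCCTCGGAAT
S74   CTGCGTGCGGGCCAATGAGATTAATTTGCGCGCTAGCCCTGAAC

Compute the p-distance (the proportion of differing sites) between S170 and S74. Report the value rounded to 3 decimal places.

Differing sites — 7:A/G; 13:T/C; 19:A/G; 22:A/T; 24:G/A; 28:T/G; 29:G/C; 35:C/A; 36:C/G; 38:T/C; 40:G/T; 44:T/C.
There are 12 differences over 44 sites, so p = 12/44 = 0.273.

0.273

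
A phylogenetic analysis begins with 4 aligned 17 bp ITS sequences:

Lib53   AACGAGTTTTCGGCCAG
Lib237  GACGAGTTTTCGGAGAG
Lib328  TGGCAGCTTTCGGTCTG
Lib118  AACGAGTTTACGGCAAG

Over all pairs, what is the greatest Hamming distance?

9

Pairwise Hamming distances:
  Lib53 vs Lib237: 3
  Lib53 vs Lib328: 7
  Lib53 vs Lib118: 2
  Lib237 vs Lib328: 8
  Lib237 vs Lib118: 4
  Lib328 vs Lib118: 9
The largest is 9, between Lib328 and Lib118.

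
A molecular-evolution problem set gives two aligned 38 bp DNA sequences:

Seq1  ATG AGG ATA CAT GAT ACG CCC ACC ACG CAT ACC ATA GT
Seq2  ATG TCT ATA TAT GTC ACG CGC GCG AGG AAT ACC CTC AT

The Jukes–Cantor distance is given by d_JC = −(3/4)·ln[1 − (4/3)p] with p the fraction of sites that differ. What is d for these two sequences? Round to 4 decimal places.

The sequences differ at positions 4 (A/T), 5 (G/C), 6 (G/T), 10 (C/T), 14 (A/T), 15 (T/C), 20 (C/G), 22 (A/G), 24 (C/G), 26 (C/G), 28 (C/A), 34 (A/C), 36 (A/C), 37 (G/A).
p = 14/38 = 0.368421.
d = −0.75 · ln(1 − (4/3)·0.368421) = −0.75 · ln(0.508772) = −0.75 · (-0.675755) = 0.5068.

0.5068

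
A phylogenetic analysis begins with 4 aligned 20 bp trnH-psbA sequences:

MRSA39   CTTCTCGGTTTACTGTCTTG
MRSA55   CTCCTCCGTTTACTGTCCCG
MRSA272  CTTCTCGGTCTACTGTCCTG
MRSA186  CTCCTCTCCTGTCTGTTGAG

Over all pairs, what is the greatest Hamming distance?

10

Pairwise Hamming distances:
  MRSA39 vs MRSA55: 4
  MRSA39 vs MRSA272: 2
  MRSA39 vs MRSA186: 9
  MRSA55 vs MRSA272: 4
  MRSA55 vs MRSA186: 8
  MRSA272 vs MRSA186: 10
The largest is 10, between MRSA272 and MRSA186.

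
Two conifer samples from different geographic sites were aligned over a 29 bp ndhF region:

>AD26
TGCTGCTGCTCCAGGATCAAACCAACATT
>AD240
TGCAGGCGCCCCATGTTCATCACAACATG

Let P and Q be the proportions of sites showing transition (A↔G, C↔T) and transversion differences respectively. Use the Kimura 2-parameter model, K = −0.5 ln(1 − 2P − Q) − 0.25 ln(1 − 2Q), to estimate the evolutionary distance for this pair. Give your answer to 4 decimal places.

0.4676

The sequences differ at positions 4 (T/A, transversion), 6 (C/G, transversion), 7 (T/C, transition), 10 (T/C, transition), 14 (G/T, transversion), 16 (A/T, transversion), 20 (A/T, transversion), 21 (A/C, transversion), 22 (C/A, transversion), 29 (T/G, transversion).
Of the 10 differences, 2 transitions and 8 transversions over 29 sites: P = 2/29 = 0.068966, Q = 8/29 = 0.275862.
d = −0.5·ln(0.586206) − 0.25·ln(0.448276) = −0.5·(-0.534084) − 0.25·(-0.802346) = 0.4676.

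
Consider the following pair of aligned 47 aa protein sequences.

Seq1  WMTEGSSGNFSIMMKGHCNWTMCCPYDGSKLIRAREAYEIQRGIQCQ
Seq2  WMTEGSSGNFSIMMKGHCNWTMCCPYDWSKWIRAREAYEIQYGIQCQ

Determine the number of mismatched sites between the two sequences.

3

Mismatches occur at site 28 (G/W), site 31 (L/W), site 42 (R/Y).
That gives 3 mismatches out of 47 aligned sites, so the Hamming distance is 3.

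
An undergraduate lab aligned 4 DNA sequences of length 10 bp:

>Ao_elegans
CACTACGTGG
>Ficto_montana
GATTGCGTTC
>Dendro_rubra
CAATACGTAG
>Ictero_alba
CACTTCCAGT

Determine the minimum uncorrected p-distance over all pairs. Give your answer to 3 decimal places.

Pairwise Hamming distances:
  Ao_elegans vs Ficto_montana: 5
  Ao_elegans vs Dendro_rubra: 2
  Ao_elegans vs Ictero_alba: 4
  Ficto_montana vs Dendro_rubra: 5
  Ficto_montana vs Ictero_alba: 7
  Dendro_rubra vs Ictero_alba: 6
The smallest is 2 mismatches, between Ao_elegans and Dendro_rubra; p = 2/10 = 0.200.

0.200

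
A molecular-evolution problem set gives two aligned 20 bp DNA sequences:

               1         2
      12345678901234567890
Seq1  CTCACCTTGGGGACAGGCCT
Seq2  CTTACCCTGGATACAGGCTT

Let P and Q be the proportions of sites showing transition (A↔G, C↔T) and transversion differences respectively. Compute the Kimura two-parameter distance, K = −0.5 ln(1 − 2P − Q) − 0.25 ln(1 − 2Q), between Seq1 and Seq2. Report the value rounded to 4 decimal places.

Mismatches occur at site 3 (C→T, transition), site 7 (T→C, transition), site 11 (G→A, transition), site 12 (G→T, transversion), site 19 (C→T, transition).
Of the 5 differences, 4 transitions and 1 transversion over 20 sites: P = 4/20 = 0.200000, Q = 1/20 = 0.050000.
d = −0.5·ln(0.550000) − 0.25·ln(0.900000) = −0.5·(-0.597837) − 0.25·(-0.105361) = 0.3253.

0.3253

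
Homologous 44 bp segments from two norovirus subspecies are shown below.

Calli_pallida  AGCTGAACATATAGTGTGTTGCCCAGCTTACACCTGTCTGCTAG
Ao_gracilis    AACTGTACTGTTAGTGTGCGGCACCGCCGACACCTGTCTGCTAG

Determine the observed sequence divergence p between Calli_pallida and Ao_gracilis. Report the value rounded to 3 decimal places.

The sequences differ at positions 2 (G/A), 6 (A/T), 9 (A/T), 10 (T/G), 11 (A/T), 19 (T/C), 20 (T/G), 23 (C/A), 25 (A/C), 28 (T/C), 29 (T/G).
There are 11 differences over 44 sites, so p = 11/44 = 0.250.

0.250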